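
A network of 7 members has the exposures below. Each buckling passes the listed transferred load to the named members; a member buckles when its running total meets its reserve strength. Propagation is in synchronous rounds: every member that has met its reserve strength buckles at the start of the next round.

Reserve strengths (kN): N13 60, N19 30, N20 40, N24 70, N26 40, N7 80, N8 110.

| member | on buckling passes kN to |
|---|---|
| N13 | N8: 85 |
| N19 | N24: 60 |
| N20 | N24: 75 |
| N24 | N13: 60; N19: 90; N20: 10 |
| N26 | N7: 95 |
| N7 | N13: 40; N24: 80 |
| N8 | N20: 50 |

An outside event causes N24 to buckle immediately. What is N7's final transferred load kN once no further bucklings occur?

Round 1 — N24 buckles (initial).
  N13: +60 → 60 ≥ 60
  N19: +90 → 90 ≥ 30
  N20: +10 → 10 < 40
Round 2 — N13, N19 buckle.
  N8: +85 → 85 < 110
No further bucklings.

0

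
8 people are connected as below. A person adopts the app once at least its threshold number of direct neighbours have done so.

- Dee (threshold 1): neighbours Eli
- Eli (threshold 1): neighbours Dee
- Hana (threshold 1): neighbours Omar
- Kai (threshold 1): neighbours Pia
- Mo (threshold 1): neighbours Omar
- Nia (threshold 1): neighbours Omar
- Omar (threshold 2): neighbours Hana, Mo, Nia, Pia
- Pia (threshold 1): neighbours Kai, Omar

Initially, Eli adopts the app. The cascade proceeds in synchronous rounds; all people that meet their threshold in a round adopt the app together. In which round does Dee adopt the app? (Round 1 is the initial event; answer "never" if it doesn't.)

2

Round 1 — Eli adopts the app (initial).
Round 2 — checking thresholds:
  Dee: 1 of 1 neighbours ≥ 1, adopts the app.
Round 3 — no new adoptions; cascade stops.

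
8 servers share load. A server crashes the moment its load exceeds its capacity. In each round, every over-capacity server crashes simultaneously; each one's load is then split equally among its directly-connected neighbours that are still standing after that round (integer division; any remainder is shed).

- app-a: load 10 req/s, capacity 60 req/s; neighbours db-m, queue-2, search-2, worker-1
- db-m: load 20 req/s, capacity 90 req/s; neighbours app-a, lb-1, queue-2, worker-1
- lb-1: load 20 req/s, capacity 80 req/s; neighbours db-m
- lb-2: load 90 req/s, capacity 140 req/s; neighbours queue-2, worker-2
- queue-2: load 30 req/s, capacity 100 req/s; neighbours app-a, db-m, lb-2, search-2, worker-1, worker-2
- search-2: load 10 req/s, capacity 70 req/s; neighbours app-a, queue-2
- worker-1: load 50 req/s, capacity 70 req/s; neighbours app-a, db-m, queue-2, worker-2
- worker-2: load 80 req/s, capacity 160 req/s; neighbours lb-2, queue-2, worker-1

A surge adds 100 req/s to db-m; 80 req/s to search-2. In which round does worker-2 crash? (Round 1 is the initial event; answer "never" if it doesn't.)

3

Round 1 — db-m at 120 > 90; search-2 at 90 > 70. db-m, search-2 crash.
  db-m sheds 120 req/s to app-a, lb-1, queue-2, worker-1: 30 each.
    app-a: 10+30 = 40 ≤ 60
    lb-1: 20+30 = 50 ≤ 80
    queue-2: 30+30 = 60 ≤ 100
    worker-1: 50+30 = 80 > 70
  search-2 sheds 90 req/s to app-a, queue-2: 45 each.
    app-a: 40+45 = 85 > 60
    queue-2: 60+45 = 105 > 100
Round 2 — app-a, queue-2, worker-1 crash.
  app-a sheds 85 req/s: no online neighbours, lost.
  queue-2 sheds 105 req/s to lb-2, worker-2: 52 each (1 lost).
    lb-2: 90+52 = 142 > 140
    worker-2: 80+52 = 132 ≤ 160
  worker-1 sheds 80 req/s to worker-2: 80 each.
    worker-2: 132+80 = 212 > 160
Round 3 — lb-2, worker-2 crash.
  lb-2 sheds 142 req/s: no online neighbours, lost.
  worker-2 sheds 212 req/s: no online neighbours, lost.
No further crashes.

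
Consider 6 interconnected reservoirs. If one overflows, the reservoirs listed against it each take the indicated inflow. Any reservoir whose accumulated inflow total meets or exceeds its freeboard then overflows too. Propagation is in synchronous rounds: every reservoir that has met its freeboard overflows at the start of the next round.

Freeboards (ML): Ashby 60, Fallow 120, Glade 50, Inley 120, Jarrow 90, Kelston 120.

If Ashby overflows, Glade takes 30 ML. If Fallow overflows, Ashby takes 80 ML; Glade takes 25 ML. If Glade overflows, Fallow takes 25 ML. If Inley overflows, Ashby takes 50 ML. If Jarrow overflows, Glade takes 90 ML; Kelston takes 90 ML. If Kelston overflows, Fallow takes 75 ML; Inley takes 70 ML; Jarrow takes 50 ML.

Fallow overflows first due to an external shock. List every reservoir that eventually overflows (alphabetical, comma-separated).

Ashby, Fallow, Glade

Round 1 — Fallow overflows (initial).
  Ashby: +80 → 80 ≥ 60
  Glade: +25 → 25 < 50
Round 2 — Ashby overflows.
  Glade: +30 → 55 ≥ 50
Round 3 — Glade overflows.
No further overflows.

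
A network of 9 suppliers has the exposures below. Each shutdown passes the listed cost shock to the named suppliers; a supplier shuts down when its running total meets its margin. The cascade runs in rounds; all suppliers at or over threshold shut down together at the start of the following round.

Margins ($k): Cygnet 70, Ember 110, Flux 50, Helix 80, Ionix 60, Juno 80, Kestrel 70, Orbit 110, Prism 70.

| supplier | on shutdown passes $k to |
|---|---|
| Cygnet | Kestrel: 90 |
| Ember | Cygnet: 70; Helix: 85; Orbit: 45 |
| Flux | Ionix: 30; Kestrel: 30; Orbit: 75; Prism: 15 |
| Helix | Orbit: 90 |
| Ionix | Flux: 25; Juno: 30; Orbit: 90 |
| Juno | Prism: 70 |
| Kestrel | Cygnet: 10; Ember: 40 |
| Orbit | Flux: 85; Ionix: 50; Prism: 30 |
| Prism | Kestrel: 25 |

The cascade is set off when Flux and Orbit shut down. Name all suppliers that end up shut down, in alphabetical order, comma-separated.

Flux, Ionix, Orbit

Round 1 — Flux, Orbit shut down (initial).
  Ionix: +30+50 → 80 ≥ 60
  Kestrel: +30 → 30 < 70
  Prism: +15+30 → 45 < 70
Round 2 — Ionix shuts down.
  Juno: +30 → 30 < 80
No further shutdowns.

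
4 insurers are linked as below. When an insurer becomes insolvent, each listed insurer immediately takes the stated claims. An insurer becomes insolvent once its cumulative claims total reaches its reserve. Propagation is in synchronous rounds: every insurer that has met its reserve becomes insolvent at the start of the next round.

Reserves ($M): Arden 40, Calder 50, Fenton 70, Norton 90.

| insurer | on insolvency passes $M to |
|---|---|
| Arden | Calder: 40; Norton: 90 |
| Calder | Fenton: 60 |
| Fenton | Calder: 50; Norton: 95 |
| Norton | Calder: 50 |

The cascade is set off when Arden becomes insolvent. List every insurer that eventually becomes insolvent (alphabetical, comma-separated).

Round 1 — Arden becomes insolvent (initial).
  Calder: +40 → 40 < 50
  Norton: +90 → 90 ≥ 90
Round 2 — Norton becomes insolvent.
  Calder: +50 → 90 ≥ 50
Round 3 — Calder becomes insolvent.
  Fenton: +60 → 60 < 70
No further insolvencies.

Arden, Calder, Norton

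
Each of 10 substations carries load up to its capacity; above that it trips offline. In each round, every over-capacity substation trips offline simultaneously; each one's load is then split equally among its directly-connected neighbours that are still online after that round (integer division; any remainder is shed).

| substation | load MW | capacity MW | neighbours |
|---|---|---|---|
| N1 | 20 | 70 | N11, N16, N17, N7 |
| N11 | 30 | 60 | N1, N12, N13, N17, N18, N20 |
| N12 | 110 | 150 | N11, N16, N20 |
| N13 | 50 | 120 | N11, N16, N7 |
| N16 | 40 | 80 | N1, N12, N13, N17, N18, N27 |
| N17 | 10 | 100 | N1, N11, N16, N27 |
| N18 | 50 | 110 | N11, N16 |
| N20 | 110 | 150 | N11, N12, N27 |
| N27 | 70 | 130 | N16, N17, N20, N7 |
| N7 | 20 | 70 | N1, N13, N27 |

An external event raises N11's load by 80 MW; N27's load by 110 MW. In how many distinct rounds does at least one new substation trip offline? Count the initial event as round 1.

3

Round 1 — N11 at 110 > 60; N27 at 180 > 130. N11, N27 trip offline.
  N11 sheds 110 MW to N1, N12, N13, N17, N18, N20: 18 each (2 lost).
    N1: 20+18 = 38 ≤ 70
    N12: 110+18 = 128 ≤ 150
    N13: 50+18 = 68 ≤ 120
    N17: 10+18 = 28 ≤ 100
    N18: 50+18 = 68 ≤ 110
    N20: 110+18 = 128 ≤ 150
  N27 sheds 180 MW to N16, N17, N20, N7: 45 each.
    N16: 40+45 = 85 > 80
    N17: 28+45 = 73 ≤ 100
    N20: 128+45 = 173 > 150
    N7: 20+45 = 65 ≤ 70
Round 2 — N16, N20 trip offline.
  N16 sheds 85 MW to N1, N12, N13, N17, N18: 17 each.
    N1: 38+17 = 55 ≤ 70
    N12: 128+17 = 145 ≤ 150
    N13: 68+17 = 85 ≤ 120
    N17: 73+17 = 90 ≤ 100
    N18: 68+17 = 85 ≤ 110
  N20 sheds 173 MW to N12: 173 each.
    N12: 145+173 = 318 > 150
Round 3 — N12 trips offline.
  N12 sheds 318 MW: no online neighbours, lost.
No further trips.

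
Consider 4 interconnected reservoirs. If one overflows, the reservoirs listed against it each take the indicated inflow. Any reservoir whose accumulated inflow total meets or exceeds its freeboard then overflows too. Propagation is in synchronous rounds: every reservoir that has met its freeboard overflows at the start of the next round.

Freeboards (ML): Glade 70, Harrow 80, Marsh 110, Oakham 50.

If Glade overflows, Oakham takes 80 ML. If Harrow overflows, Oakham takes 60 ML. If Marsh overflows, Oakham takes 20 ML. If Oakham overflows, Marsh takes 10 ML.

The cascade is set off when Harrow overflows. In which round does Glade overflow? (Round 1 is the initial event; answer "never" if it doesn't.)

Round 1 — Harrow overflows (initial).
  Oakham: +60 → 60 ≥ 50
Round 2 — Oakham overflows.
  Marsh: +10 → 10 < 110
No further overflows.

never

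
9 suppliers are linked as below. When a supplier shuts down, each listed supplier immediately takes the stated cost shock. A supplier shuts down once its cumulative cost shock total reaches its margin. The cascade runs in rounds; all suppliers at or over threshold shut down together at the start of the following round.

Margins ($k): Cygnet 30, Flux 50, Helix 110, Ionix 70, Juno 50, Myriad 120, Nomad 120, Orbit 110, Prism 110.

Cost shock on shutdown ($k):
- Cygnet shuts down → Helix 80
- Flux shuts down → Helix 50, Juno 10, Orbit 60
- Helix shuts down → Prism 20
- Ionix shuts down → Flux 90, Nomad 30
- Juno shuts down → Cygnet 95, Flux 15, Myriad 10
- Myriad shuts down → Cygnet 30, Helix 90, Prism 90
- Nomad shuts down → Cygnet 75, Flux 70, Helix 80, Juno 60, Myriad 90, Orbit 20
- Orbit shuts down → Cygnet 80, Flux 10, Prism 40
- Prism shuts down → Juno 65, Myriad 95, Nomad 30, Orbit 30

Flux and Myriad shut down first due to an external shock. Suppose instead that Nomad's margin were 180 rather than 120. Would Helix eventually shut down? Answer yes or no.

yes

With Nomad's margin at 180:
Round 1 — Flux, Myriad shut down (initial).
  Cygnet: +30 → 30 ≥ 30
  Helix: +50+90 → 140 ≥ 110
  Juno: +10 → 10 < 50
  Orbit: +60 → 60 < 110
  Prism: +90 → 90 < 110
Round 2 — Cygnet, Helix shut down.
  Prism: +20 → 110 ≥ 110
Round 3 — Prism shuts down.
  Juno: +65 → 75 ≥ 50
  Nomad: +30 → 30 < 180
  Orbit: +30 → 90 < 110
Round 4 — Juno shuts down.
No further shutdowns.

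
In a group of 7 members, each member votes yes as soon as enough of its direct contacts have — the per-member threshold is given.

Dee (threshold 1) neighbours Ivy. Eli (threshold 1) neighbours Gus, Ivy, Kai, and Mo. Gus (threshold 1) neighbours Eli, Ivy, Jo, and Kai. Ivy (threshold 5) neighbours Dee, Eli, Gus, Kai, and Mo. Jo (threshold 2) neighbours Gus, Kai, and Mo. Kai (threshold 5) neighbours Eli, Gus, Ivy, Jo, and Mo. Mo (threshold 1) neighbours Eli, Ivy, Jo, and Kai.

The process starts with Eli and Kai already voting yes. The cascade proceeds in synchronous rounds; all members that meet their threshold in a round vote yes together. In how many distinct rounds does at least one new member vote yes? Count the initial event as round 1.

Round 1 — Eli, Kai vote yes (initial).
Round 2 — checking thresholds:
  Gus: 2 of 4 neighbours ≥ 1, votes yes.
  Ivy: 2 of 5 neighbours < 5, not yet.
  Jo: 1 of 3 neighbours < 2, not yet.
  Mo: 2 of 4 neighbours ≥ 1, votes yes.
Round 3 — checking thresholds:
  Ivy: 4 of 5 neighbours < 5, not yet.
  Jo: 3 of 3 neighbours ≥ 2, votes yes.
Round 4 — no new yes votes; cascade stops.

3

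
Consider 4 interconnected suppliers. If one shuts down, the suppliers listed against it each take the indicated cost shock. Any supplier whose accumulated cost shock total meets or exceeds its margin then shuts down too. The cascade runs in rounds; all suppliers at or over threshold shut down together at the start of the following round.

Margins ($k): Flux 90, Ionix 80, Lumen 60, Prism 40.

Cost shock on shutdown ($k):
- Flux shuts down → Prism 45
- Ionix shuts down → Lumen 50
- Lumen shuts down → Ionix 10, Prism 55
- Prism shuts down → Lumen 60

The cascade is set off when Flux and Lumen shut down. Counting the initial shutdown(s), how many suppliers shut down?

3

Round 1 — Flux, Lumen shut down (initial).
  Ionix: +10 → 10 < 80
  Prism: +45+55 → 100 ≥ 40
Round 2 — Prism shuts down.
No further shutdowns.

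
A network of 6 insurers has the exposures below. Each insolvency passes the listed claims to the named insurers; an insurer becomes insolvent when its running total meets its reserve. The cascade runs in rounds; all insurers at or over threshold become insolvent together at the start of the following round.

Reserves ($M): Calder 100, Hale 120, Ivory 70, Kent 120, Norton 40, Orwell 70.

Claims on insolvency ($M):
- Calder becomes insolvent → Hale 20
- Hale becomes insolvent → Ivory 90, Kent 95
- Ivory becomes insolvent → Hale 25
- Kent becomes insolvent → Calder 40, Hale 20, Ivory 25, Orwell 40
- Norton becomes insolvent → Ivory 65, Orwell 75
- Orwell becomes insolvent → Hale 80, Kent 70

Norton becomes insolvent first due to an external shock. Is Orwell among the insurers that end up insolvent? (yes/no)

Round 1 — Norton becomes insolvent (initial).
  Ivory: +65 → 65 < 70
  Orwell: +75 → 75 ≥ 70
Round 2 — Orwell becomes insolvent.
  Hale: +80 → 80 < 120
  Kent: +70 → 70 < 120
No further insolvencies.

yes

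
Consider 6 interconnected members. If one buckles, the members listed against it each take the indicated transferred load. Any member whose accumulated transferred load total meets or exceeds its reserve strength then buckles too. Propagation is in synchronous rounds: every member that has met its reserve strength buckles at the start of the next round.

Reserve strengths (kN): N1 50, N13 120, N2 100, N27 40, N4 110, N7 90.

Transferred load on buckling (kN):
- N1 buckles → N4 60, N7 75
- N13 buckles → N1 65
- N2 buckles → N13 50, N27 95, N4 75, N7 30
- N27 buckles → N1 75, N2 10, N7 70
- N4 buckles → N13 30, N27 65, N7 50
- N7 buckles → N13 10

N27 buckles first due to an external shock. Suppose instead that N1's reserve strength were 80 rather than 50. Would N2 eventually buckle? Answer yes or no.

no

With N1's reserve strength at 80:
Round 1 — N27 buckles (initial).
  N1: +75 → 75 < 80
  N2: +10 → 10 < 100
  N7: +70 → 70 < 90
No further bucklings.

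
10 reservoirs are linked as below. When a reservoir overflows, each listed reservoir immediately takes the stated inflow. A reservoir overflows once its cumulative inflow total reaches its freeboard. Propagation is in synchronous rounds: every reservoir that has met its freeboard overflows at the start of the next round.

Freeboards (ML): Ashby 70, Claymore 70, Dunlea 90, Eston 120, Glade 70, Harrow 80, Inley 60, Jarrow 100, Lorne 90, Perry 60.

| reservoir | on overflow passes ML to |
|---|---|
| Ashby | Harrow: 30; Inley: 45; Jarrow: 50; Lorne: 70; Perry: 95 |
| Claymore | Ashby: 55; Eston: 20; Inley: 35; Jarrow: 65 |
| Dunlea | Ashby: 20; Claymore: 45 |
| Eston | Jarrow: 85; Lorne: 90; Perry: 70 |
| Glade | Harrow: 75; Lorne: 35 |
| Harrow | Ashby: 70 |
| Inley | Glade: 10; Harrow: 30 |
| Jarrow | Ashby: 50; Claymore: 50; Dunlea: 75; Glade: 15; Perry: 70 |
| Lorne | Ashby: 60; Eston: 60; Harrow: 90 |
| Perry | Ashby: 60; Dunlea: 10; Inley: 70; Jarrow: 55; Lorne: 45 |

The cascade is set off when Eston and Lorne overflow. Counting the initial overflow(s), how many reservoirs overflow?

Round 1 — Eston, Lorne overflow (initial).
  Ashby: +60 → 60 < 70
  Harrow: +90 → 90 ≥ 80
  Jarrow: +85 → 85 < 100
  Perry: +70 → 70 ≥ 60
Round 2 — Harrow, Perry overflow.
  Ashby: +70+60 → 190 ≥ 70
  Dunlea: +10 → 10 < 90
  Inley: +70 → 70 ≥ 60
  Jarrow: +55 → 140 ≥ 100
Round 3 — Ashby, Inley, Jarrow overflow.
  Claymore: +50 → 50 < 70
  Dunlea: +75 → 85 < 90
  Glade: +10+15 → 25 < 70
No further overflows.

7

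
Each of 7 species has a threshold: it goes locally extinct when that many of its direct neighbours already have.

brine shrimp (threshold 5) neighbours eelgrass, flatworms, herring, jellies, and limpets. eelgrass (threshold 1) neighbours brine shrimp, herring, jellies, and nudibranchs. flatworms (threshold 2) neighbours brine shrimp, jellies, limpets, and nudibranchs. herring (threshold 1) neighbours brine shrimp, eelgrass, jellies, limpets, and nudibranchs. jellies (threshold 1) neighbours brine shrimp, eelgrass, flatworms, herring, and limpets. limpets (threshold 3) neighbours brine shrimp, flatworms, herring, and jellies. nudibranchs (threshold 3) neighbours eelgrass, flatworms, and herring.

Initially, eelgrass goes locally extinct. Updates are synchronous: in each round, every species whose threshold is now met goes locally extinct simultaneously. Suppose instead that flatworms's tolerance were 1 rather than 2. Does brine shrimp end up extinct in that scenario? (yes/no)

yes

With flatworms's tolerance at 1:
Round 1 — eelgrass goes locally extinct (initial).
Round 2 — checking thresholds:
  brine shrimp: 1 of 5 neighbours < 5, not yet.
  herring: 1 of 5 neighbours ≥ 1, goes locally extinct.
  jellies: 1 of 5 neighbours ≥ 1, goes locally extinct.
  nudibranchs: 1 of 3 neighbours < 3, not yet.
Round 3 — checking thresholds:
  brine shrimp: 3 of 5 neighbours < 5, not yet.
  flatworms: 1 of 4 neighbours ≥ 1, goes locally extinct.
  limpets: 2 of 4 neighbours < 3, not yet.
  nudibranchs: 2 of 3 neighbours < 3, not yet.
Round 4 — checking thresholds:
  brine shrimp: 4 of 5 neighbours < 5, not yet.
  limpets: 3 of 4 neighbours ≥ 3, goes locally extinct.
  nudibranchs: 3 of 3 neighbours ≥ 3, goes locally extinct.
Round 5 — checking thresholds:
  brine shrimp: 5 of 5 neighbours ≥ 5, goes locally extinct.
Round 6 — no new extinctions; cascade stops.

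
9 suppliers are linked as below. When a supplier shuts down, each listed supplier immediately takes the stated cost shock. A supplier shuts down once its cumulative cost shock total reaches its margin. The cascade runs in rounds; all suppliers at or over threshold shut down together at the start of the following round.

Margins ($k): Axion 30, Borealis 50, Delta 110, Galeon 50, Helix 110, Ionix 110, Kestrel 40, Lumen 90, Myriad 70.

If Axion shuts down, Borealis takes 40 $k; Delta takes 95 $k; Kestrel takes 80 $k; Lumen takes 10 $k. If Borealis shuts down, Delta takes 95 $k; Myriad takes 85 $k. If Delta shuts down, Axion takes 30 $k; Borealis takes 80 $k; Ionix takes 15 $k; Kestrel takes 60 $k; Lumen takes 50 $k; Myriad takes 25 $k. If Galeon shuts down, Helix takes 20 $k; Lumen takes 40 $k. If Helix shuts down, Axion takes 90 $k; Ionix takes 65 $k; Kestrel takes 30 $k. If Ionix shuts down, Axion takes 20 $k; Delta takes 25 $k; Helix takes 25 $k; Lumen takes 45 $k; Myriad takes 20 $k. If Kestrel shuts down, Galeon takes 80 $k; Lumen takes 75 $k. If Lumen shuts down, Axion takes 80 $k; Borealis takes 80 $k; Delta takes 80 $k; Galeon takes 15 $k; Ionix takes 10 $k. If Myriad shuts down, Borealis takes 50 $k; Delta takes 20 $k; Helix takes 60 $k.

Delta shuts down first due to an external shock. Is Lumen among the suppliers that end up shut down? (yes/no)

Round 1 — Delta shuts down (initial).
  Axion: +30 → 30 ≥ 30
  Borealis: +80 → 80 ≥ 50
  Ionix: +15 → 15 < 110
  Kestrel: +60 → 60 ≥ 40
  Lumen: +50 → 50 < 90
  Myriad: +25 → 25 < 70
Round 2 — Axion, Borealis, Kestrel shut down.
  Galeon: +80 → 80 ≥ 50
  Lumen: +10+75 → 135 ≥ 90
  Myriad: +85 → 110 ≥ 70
Round 3 — Galeon, Lumen, Myriad shut down.
  Helix: +20+60 → 80 < 110
  Ionix: +10 → 25 < 110
No further shutdowns.

yes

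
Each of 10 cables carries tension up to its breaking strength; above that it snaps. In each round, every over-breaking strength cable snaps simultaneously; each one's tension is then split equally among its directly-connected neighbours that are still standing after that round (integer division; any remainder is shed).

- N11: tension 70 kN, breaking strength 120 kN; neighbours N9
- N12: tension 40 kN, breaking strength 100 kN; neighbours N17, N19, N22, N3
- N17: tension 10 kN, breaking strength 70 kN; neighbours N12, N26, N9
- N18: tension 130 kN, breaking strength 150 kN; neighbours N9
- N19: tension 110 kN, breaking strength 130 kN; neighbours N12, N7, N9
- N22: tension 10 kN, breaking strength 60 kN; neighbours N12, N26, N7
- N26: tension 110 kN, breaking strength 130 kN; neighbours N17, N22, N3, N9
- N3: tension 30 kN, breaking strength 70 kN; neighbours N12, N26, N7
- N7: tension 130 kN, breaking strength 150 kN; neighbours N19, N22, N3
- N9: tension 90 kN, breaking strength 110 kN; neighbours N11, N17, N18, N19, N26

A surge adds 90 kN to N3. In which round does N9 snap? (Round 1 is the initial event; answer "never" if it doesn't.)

3

Round 1 — N3 at 120 > 70. N3 snaps.
  N3 sheds 120 kN to N12, N26, N7: 40 each.
    N12: 40+40 = 80 ≤ 100
    N26: 110+40 = 150 > 130
    N7: 130+40 = 170 > 150
Round 2 — N26, N7 snap.
  N26 sheds 150 kN to N17, N22, N9: 50 each.
    N17: 10+50 = 60 ≤ 70
    N22: 10+50 = 60 ≤ 60
    N9: 90+50 = 140 > 110
  N7 sheds 170 kN to N19, N22: 85 each.
    N19: 110+85 = 195 > 130
    N22: 60+85 = 145 > 60
Round 3 — N19, N22, N9 snap.
  N19 sheds 195 kN to N12: 195 each.
    N12: 80+195 = 275 > 100
  N22 sheds 145 kN to N12: 145 each.
    N12: 275+145 = 420 > 100
  N9 sheds 140 kN to N11, N17, N18: 46 each (2 lost).
    N11: 70+46 = 116 ≤ 120
    N17: 60+46 = 106 > 70
    N18: 130+46 = 176 > 150
Round 4 — N12, N17, N18 snap.
  N12 sheds 420 kN: no online neighbours, lost.
  N17 sheds 106 kN: no online neighbours, lost.
  N18 sheds 176 kN: no online neighbours, lost.
No further breaks.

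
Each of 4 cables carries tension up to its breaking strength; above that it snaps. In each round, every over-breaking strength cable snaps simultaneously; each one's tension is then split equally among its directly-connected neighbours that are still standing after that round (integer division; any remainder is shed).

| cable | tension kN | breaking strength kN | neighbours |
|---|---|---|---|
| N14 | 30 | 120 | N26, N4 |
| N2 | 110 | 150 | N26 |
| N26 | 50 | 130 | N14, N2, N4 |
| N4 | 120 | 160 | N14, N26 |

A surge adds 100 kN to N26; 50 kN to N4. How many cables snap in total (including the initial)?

Round 1 — N26 at 150 > 130; N4 at 170 > 160. N26, N4 snap.
  N26 sheds 150 kN to N14, N2: 75 each.
    N14: 30+75 = 105 ≤ 120
    N2: 110+75 = 185 > 150
  N4 sheds 170 kN to N14: 170 each.
    N14: 105+170 = 275 > 120
Round 2 — N14, N2 snap.
  N14 sheds 275 kN: no online neighbours, lost.
  N2 sheds 185 kN: no online neighbours, lost.
No further breaks.

4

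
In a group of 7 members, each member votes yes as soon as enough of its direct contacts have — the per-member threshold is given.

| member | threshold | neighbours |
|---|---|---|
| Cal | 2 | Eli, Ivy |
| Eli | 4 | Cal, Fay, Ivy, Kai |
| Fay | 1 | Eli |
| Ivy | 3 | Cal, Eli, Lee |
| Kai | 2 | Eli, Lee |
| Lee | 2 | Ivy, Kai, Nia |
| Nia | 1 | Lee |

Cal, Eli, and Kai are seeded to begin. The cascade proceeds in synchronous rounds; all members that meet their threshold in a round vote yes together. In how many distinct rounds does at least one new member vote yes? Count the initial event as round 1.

Round 1 — Cal, Eli, Kai vote yes (initial).
Round 2 — checking thresholds:
  Fay: 1 of 1 neighbours ≥ 1, votes yes.
  Ivy: 2 of 3 neighbours < 3, holds.
  Lee: 1 of 3 neighbours < 2, holds.
Round 3 — no new yes votes; cascade stops.

2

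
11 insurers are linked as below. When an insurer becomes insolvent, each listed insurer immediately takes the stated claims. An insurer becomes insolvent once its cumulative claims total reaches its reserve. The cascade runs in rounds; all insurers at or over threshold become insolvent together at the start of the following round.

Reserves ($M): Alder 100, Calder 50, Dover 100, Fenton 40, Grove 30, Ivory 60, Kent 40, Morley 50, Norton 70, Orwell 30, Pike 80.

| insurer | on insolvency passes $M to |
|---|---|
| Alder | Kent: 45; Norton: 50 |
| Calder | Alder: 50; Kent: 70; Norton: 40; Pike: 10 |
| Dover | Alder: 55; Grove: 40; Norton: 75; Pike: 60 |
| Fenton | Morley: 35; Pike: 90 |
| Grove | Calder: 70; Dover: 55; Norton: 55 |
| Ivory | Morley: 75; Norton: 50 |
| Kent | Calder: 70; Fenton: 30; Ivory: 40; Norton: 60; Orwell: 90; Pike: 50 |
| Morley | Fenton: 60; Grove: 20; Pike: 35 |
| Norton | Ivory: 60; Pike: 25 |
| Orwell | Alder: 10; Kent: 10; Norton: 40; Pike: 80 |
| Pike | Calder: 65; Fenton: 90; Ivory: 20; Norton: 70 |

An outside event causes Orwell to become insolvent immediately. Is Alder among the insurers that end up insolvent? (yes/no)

no

Round 1 — Orwell becomes insolvent (initial).
  Alder: +10 → 10 < 100
  Kent: +10 → 10 < 40
  Norton: +40 → 40 < 70
  Pike: +80 → 80 ≥ 80
Round 2 — Pike becomes insolvent.
  Calder: +65 → 65 ≥ 50
  Fenton: +90 → 90 ≥ 40
  Ivory: +20 → 20 < 60
  Norton: +70 → 110 ≥ 70
Round 3 — Calder, Fenton, Norton become insolvent.
  Alder: +50 → 60 < 100
  Ivory: +60 → 80 ≥ 60
  Kent: +70 → 80 ≥ 40
  Morley: +35 → 35 < 50
Round 4 — Ivory, Kent become insolvent.
  Morley: +75 → 110 ≥ 50
Round 5 — Morley becomes insolvent.
  Grove: +20 → 20 < 30
No further insolvencies.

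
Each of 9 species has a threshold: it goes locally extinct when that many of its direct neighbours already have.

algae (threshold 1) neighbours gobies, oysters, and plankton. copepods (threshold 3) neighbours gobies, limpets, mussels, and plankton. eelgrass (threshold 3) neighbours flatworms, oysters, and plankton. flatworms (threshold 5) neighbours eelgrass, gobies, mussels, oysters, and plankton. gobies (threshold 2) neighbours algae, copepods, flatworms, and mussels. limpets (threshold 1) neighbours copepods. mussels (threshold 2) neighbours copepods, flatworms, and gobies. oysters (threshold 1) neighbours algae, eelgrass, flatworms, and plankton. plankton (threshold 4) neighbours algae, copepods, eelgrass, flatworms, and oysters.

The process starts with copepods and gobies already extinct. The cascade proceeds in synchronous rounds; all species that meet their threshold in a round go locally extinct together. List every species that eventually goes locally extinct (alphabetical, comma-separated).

Round 1 — copepods, gobies go locally extinct (initial).
Round 2 — checking thresholds:
  algae: 1 of 3 neighbours ≥ 1, goes locally extinct.
  flatworms: 1 of 5 neighbours < 5, not yet.
  limpets: 1 of 1 neighbours ≥ 1, goes locally extinct.
  mussels: 2 of 3 neighbours ≥ 2, goes locally extinct.
  plankton: 1 of 5 neighbours < 4, not yet.
Round 3 — checking thresholds:
  flatworms: 2 of 5 neighbours < 5, not yet.
  oysters: 1 of 4 neighbours ≥ 1, goes locally extinct.
  plankton: 2 of 5 neighbours < 4, not yet.
Round 4 — no new extinctions; cascade stops.

algae, copepods, gobies, limpets, mussels, oysters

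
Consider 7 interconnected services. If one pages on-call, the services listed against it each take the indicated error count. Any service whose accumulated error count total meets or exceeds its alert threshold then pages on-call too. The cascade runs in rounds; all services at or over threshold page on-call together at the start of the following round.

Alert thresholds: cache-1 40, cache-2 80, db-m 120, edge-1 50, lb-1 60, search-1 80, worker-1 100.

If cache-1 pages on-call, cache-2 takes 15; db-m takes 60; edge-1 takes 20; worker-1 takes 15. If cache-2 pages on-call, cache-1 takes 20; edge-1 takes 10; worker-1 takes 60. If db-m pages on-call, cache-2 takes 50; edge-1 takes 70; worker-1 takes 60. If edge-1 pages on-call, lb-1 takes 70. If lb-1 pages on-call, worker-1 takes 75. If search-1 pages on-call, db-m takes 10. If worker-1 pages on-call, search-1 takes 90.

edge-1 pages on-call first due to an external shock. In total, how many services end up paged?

Round 1 — edge-1 pages on-call (initial).
  lb-1: +70 → 70 ≥ 60
Round 2 — lb-1 pages on-call.
  worker-1: +75 → 75 < 100
No further pages.

2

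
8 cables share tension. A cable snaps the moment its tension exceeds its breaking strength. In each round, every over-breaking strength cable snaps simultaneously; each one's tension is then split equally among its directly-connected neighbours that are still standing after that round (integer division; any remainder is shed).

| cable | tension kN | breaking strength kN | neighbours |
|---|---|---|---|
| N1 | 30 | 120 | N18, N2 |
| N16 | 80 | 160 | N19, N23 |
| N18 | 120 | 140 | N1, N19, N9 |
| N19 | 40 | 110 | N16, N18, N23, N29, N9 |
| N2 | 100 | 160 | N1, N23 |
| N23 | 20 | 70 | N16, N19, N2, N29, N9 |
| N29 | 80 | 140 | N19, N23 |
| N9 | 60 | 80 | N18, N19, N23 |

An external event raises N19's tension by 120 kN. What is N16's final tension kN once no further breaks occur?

Round 1 — N19 at 160 > 110. N19 snaps.
  N19 sheds 160 kN to N16, N18, N23, N29, N9: 32 each.
    N16: 80+32 = 112 ≤ 160
    N18: 120+32 = 152 > 140
    N23: 20+32 = 52 ≤ 70
    N29: 80+32 = 112 ≤ 140
    N9: 60+32 = 92 > 80
Round 2 — N18, N9 snap.
  N18 sheds 152 kN to N1: 152 each.
    N1: 30+152 = 182 > 120
  N9 sheds 92 kN to N23: 92 each.
    N23: 52+92 = 144 > 70
Round 3 — N1, N23 snap.
  N1 sheds 182 kN to N2: 182 each.
    N2: 100+182 = 282 > 160
  N23 sheds 144 kN to N16, N2, N29: 48 each.
    N16: 112+48 = 160 ≤ 160
    N2: 282+48 = 330 > 160
    N29: 112+48 = 160 > 140
Round 4 — N2, N29 snap.
  N2 sheds 330 kN: no online neighbours, lost.
  N29 sheds 160 kN: no online neighbours, lost.
No further breaks.

160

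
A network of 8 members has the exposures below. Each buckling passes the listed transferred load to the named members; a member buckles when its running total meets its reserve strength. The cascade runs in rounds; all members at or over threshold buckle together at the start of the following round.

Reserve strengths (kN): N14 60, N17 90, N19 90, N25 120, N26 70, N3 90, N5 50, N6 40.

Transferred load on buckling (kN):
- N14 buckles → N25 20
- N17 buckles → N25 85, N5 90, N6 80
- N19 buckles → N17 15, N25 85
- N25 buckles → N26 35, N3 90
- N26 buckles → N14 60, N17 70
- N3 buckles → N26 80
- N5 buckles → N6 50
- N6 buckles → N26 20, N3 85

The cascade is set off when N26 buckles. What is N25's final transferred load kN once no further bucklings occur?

Round 1 — N26 buckles (initial).
  N14: +60 → 60 ≥ 60
  N17: +70 → 70 < 90
Round 2 — N14 buckles.
  N25: +20 → 20 < 120
No further bucklings.

20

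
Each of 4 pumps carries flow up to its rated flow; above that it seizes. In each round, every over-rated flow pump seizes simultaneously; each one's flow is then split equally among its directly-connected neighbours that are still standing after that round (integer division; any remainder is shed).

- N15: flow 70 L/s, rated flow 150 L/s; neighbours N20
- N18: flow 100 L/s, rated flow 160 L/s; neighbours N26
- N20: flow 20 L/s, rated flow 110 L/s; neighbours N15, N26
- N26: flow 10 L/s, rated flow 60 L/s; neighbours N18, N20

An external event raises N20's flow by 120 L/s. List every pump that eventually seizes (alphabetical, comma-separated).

Round 1 — N20 at 140 > 110. N20 seizes.
  N20 sheds 140 L/s to N15, N26: 70 each.
    N15: 70+70 = 140 ≤ 150
    N26: 10+70 = 80 > 60
Round 2 — N26 seizes.
  N26 sheds 80 L/s to N18: 80 each.
    N18: 100+80 = 180 > 160
Round 3 — N18 seizes.
  N18 sheds 180 L/s: no online neighbours, lost.
No further seizures.

N18, N20, N26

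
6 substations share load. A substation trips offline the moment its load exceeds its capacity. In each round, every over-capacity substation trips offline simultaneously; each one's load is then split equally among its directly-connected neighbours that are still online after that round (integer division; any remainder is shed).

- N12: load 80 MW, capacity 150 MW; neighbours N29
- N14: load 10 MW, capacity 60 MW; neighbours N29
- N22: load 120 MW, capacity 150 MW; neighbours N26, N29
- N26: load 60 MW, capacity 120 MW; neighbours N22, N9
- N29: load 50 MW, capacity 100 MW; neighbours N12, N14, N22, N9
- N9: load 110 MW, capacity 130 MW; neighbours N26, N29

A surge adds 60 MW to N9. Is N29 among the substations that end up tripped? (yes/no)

Round 1 — N9 at 170 > 130. N9 trips offline.
  N9 sheds 170 MW to N26, N29: 85 each.
    N26: 60+85 = 145 > 120
    N29: 50+85 = 135 > 100
Round 2 — N26, N29 trip offline.
  N26 sheds 145 MW to N22: 145 each.
    N22: 120+145 = 265 > 150
  N29 sheds 135 MW to N12, N14, N22: 45 each.
    N12: 80+45 = 125 ≤ 150
    N14: 10+45 = 55 ≤ 60
    N22: 265+45 = 310 > 150
Round 3 — N22 trips offline.
  N22 sheds 310 MW: no online neighbours, lost.
No further trips.

yes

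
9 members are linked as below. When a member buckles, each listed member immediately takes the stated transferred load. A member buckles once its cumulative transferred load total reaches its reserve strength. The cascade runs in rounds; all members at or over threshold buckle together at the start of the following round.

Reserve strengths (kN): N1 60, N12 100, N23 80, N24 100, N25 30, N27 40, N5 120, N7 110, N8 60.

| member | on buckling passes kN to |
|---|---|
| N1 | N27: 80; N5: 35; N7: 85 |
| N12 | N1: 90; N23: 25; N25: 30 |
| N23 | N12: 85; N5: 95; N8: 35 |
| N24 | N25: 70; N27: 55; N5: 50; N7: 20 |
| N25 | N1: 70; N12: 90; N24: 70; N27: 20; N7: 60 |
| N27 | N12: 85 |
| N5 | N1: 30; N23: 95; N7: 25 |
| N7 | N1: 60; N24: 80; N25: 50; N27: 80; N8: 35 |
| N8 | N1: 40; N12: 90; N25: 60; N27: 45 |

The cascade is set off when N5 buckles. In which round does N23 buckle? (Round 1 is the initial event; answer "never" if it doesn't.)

2

Round 1 — N5 buckles (initial).
  N1: +30 → 30 < 60
  N23: +95 → 95 ≥ 80
  N7: +25 → 25 < 110
Round 2 — N23 buckles.
  N12: +85 → 85 < 100
  N8: +35 → 35 < 60
No further bucklings.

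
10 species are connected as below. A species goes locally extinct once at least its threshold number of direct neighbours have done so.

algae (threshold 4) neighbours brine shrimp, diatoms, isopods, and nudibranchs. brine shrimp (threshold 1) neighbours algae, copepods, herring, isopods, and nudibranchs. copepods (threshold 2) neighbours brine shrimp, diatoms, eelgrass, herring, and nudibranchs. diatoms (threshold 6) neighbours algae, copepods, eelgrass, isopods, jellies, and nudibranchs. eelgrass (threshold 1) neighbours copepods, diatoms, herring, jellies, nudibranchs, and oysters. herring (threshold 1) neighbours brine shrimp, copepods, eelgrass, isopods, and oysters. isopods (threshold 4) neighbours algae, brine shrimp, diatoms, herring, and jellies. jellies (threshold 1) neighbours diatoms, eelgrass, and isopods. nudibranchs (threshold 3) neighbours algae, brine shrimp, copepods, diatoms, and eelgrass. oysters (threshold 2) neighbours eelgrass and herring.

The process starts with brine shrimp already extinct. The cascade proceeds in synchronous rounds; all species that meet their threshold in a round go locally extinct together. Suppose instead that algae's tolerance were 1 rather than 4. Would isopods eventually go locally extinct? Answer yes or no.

With algae's tolerance at 1:
Round 1 — brine shrimp goes locally extinct (initial).
Round 2 — checking thresholds:
  algae: 1 of 4 neighbours ≥ 1, goes locally extinct.
  copepods: 1 of 5 neighbours < 2, not yet.
  herring: 1 of 5 neighbours ≥ 1, goes locally extinct.
  isopods: 1 of 5 neighbours < 4, not yet.
  nudibranchs: 1 of 5 neighbours < 3, not yet.
Round 3 — checking thresholds:
  copepods: 2 of 5 neighbours ≥ 2, goes locally extinct.
  diatoms: 1 of 6 neighbours < 6, not yet.
  eelgrass: 1 of 6 neighbours ≥ 1, goes locally extinct.
  isopods: 3 of 5 neighbours < 4, not yet.
  nudibranchs: 2 of 5 neighbours < 3, not yet.
  oysters: 1 of 2 neighbours < 2, not yet.
Round 4 — checking thresholds:
  diatoms: 3 of 6 neighbours < 6, not yet.
  isopods: 3 of 5 neighbours < 4, not yet.
  jellies: 1 of 3 neighbours ≥ 1, goes locally extinct.
  nudibranchs: 4 of 5 neighbours ≥ 3, goes locally extinct.
  oysters: 2 of 2 neighbours ≥ 2, goes locally extinct.
Round 5 — checking thresholds:
  diatoms: 5 of 6 neighbours < 6, not yet.
  isopods: 4 of 5 neighbours ≥ 4, goes locally extinct.
Round 6 — checking thresholds:
  diatoms: 6 of 6 neighbours ≥ 6, goes locally extinct.
Round 7 — no new extinctions; cascade stops.

yes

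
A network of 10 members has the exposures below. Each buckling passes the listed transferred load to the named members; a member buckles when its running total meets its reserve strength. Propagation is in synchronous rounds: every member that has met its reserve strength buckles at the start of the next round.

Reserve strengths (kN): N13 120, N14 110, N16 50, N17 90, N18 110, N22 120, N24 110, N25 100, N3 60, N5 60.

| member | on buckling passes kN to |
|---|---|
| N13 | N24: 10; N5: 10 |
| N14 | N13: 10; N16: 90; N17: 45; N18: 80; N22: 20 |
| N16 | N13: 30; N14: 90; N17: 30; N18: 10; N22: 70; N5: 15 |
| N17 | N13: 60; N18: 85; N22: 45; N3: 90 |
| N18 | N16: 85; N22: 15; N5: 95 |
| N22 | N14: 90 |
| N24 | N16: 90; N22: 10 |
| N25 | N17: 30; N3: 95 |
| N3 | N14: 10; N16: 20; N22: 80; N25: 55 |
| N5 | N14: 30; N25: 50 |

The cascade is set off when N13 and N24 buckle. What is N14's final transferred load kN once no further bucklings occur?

Round 1 — N13, N24 buckle (initial).
  N16: +90 → 90 ≥ 50
  N22: +10 → 10 < 120
  N5: +10 → 10 < 60
Round 2 — N16 buckles.
  N14: +90 → 90 < 110
  N17: +30 → 30 < 90
  N18: +10 → 10 < 110
  N22: +70 → 80 < 120
  N5: +15 → 25 < 60
No further bucklings.

90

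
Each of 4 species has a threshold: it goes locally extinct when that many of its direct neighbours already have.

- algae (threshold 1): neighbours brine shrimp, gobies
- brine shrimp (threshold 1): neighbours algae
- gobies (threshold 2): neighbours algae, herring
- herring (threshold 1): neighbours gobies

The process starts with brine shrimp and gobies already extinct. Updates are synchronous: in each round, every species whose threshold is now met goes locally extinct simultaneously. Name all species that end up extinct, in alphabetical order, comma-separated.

algae, brine shrimp, gobies, herring

Round 1 — brine shrimp, gobies go locally extinct (initial).
Round 2 — checking thresholds:
  algae: 2 of 2 neighbours ≥ 1, goes locally extinct.
  herring: 1 of 1 neighbours ≥ 1, goes locally extinct.
Round 3 — no new extinctions; cascade stops.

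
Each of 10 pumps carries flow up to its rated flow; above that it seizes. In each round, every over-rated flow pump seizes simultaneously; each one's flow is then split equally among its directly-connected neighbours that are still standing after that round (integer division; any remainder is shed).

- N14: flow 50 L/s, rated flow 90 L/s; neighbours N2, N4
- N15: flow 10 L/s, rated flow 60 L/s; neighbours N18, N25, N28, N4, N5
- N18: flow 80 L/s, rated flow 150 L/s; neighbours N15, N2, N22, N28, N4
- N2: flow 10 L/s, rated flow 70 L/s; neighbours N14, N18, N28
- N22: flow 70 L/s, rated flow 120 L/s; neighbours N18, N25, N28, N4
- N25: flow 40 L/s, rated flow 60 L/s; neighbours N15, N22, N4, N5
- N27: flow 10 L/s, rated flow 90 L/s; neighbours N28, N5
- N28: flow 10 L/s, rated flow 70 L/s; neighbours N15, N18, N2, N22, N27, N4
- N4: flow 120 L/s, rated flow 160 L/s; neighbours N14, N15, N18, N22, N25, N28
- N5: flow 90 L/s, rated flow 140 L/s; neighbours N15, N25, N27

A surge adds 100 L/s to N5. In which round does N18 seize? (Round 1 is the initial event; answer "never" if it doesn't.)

Round 1 — N5 at 190 > 140. N5 seizes.
  N5 sheds 190 L/s to N15, N25, N27: 63 each (1 lost).
    N15: 10+63 = 73 > 60
    N25: 40+63 = 103 > 60
    N27: 10+63 = 73 ≤ 90
Round 2 — N15, N25 seize.
  N15 sheds 73 L/s to N18, N28, N4: 24 each (1 lost).
    N18: 80+24 = 104 ≤ 150
    N28: 10+24 = 34 ≤ 70
    N4: 120+24 = 144 ≤ 160
  N25 sheds 103 L/s to N22, N4: 51 each (1 lost).
    N22: 70+51 = 121 > 120
    N4: 144+51 = 195 > 160
Round 3 — N22, N4 seize.
  N22 sheds 121 L/s to N18, N28: 60 each (1 lost).
    N18: 104+60 = 164 > 150
    N28: 34+60 = 94 > 70
  N4 sheds 195 L/s to N14, N18, N28: 65 each.
    N14: 50+65 = 115 > 90
    N18: 164+65 = 229 > 150
    N28: 94+65 = 159 > 70
Round 4 — N14, N18, N28 seize.
  N14 sheds 115 L/s to N2: 115 each.
    N2: 10+115 = 125 > 70
  N18 sheds 229 L/s to N2: 229 each.
    N2: 125+229 = 354 > 70
  N28 sheds 159 L/s to N2, N27: 79 each (1 lost).
    N2: 354+79 = 433 > 70
    N27: 73+79 = 152 > 90
Round 5 — N2, N27 seize.
  N2 sheds 433 L/s: no online neighbours, lost.
  N27 sheds 152 L/s: no online neighbours, lost.
No further seizures.

4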